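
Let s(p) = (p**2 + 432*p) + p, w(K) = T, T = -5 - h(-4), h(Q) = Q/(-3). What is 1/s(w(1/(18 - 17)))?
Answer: -9/24320 ≈ -0.00037007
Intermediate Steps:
h(Q) = -Q/3 (h(Q) = Q*(-1/3) = -Q/3)
T = -19/3 (T = -5 - (-1)*(-4)/3 = -5 - 1*4/3 = -5 - 4/3 = -19/3 ≈ -6.3333)
w(K) = -19/3
s(p) = p**2 + 433*p
1/s(w(1/(18 - 17))) = 1/(-19*(433 - 19/3)/3) = 1/(-19/3*1280/3) = 1/(-24320/9) = -9/24320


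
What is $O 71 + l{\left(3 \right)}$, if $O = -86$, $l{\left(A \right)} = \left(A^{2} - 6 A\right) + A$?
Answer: $-6112$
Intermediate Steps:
$l{\left(A \right)} = A^{2} - 5 A$
$O 71 + l{\left(3 \right)} = \left(-86\right) 71 + 3 \left(-5 + 3\right) = -6106 + 3 \left(-2\right) = -6106 - 6 = -6112$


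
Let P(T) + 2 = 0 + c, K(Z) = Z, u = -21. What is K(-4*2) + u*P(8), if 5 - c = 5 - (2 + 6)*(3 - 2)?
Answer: -134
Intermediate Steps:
c = 8 (c = 5 - (5 - (2 + 6)*(3 - 2)) = 5 - (5 - 8) = 5 - 1*(-3) = 5 + 3 = 8)
P(T) = 6 (P(T) = -2 + (0 + 8) = -2 + 8 = 6)
K(-4*2) + u*P(8) = -4*2 - 21*6 = -8 - 126 = -134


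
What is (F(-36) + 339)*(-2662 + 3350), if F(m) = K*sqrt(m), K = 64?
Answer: 233232 + 264192*I ≈ 2.3323e+5 + 2.6419e+5*I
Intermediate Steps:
F(m) = 64*sqrt(m)
(F(-36) + 339)*(-2662 + 3350) = (64*sqrt(-36) + 339)*(-2662 + 3350) = (64*(6*I) + 339)*688 = (384*I + 339)*688 = (339 + 384*I)*688 = 233232 + 264192*I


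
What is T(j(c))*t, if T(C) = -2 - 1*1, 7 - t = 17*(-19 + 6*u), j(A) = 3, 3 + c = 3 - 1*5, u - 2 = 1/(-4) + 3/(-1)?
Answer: -2745/2 ≈ -1372.5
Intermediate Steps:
u = -5/4 (u = 2 + (1/(-4) + 3/(-1)) = 2 + (1*(-1/4) + 3*(-1)) = 2 + (-1/4 - 3) = 2 - 13/4 = -5/4 ≈ -1.2500)
c = -5 (c = -3 + (3 - 1*5) = -3 + (3 - 5) = -3 - 2 = -5)
t = 915/2 (t = 7 - 17*(-19 + 6*(-5/4)) = 7 - 17*(-19 - 15/2) = 7 - 17*(-53)/2 = 7 - 1*(-901/2) = 7 + 901/2 = 915/2 ≈ 457.50)
T(C) = -3 (T(C) = -2 - 1 = -3)
T(j(c))*t = -3*915/2 = -2745/2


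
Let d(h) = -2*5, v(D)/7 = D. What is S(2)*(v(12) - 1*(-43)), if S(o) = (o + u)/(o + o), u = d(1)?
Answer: -254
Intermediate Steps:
v(D) = 7*D
d(h) = -10
u = -10
S(o) = (-10 + o)/(2*o) (S(o) = (o - 10)/(o + o) = (-10 + o)/((2*o)) = (-10 + o)*(1/(2*o)) = (-10 + o)/(2*o))
S(2)*(v(12) - 1*(-43)) = ((½)*(-10 + 2)/2)*(7*12 - 1*(-43)) = ((½)*(½)*(-8))*(84 + 43) = -2*127 = -254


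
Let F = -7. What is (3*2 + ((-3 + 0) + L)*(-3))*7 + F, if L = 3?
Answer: 35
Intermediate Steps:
(3*2 + ((-3 + 0) + L)*(-3))*7 + F = (3*2 + ((-3 + 0) + 3)*(-3))*7 - 7 = (6 + (-3 + 3)*(-3))*7 - 7 = (6 + 0*(-3))*7 - 7 = (6 + 0)*7 - 7 = 6*7 - 7 = 42 - 7 = 35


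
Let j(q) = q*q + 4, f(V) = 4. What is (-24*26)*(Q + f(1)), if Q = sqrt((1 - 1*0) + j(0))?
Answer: -2496 - 624*sqrt(5) ≈ -3891.3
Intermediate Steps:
j(q) = 4 + q**2 (j(q) = q**2 + 4 = 4 + q**2)
Q = sqrt(5) (Q = sqrt((1 - 1*0) + (4 + 0**2)) = sqrt((1 + 0) + (4 + 0)) = sqrt(1 + 4) = sqrt(5) ≈ 2.2361)
(-24*26)*(Q + f(1)) = (-24*26)*(sqrt(5) + 4) = -624*(4 + sqrt(5)) = -2496 - 624*sqrt(5)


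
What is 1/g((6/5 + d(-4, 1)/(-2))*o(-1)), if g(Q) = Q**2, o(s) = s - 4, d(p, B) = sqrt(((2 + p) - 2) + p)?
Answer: I/(2*(-7*I + 30*sqrt(2))) ≈ -0.0018929 + 0.011473*I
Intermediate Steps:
d(p, B) = sqrt(2)*sqrt(p) (d(p, B) = sqrt(p + p) = sqrt(2*p) = sqrt(2)*sqrt(p))
o(s) = -4 + s
1/g((6/5 + d(-4, 1)/(-2))*o(-1)) = 1/(((6/5 + (sqrt(2)*sqrt(-4))/(-2))*(-4 - 1))**2) = 1/(((6*(1/5) + (sqrt(2)*(2*I))*(-1/2))*(-5))**2) = 1/(((6/5 + (2*I*sqrt(2))*(-1/2))*(-5))**2) = 1/(((6/5 - I*sqrt(2))*(-5))**2) = 1/((-6 + 5*I*sqrt(2))**2) = (-6 + 5*I*sqrt(2))**(-2)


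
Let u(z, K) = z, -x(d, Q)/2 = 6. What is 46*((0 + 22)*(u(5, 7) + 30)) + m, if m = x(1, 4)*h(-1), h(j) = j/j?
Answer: 35408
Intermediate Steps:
x(d, Q) = -12 (x(d, Q) = -2*6 = -12)
h(j) = 1
m = -12 (m = -12*1 = -12)
46*((0 + 22)*(u(5, 7) + 30)) + m = 46*((0 + 22)*(5 + 30)) - 12 = 46*(22*35) - 12 = 46*770 - 12 = 35420 - 12 = 35408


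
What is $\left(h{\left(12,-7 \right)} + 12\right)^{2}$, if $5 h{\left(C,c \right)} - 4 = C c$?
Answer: $16$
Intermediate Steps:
$h{\left(C,c \right)} = \frac{4}{5} + \frac{C c}{5}$
$\left(h{\left(12,-7 \right)} + 12\right)^{2} = \left(\left(\frac{4}{5} + \frac{1}{5} \cdot 12 \left(-7\right)\right) + 12\right)^{2} = \left(\left(\frac{4}{5} - \frac{84}{5}\right) + 12\right)^{2} = \left(-16 + 12\right)^{2} = \left(-4\right)^{2} = 16$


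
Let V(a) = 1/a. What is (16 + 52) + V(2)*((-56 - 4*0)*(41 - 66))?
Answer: 768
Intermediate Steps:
(16 + 52) + V(2)*((-56 - 4*0)*(41 - 66)) = (16 + 52) + ((-56 - 4*0)*(41 - 66))/2 = 68 + ((-56 + 0)*(-25))/2 = 68 + (-56*(-25))/2 = 68 + (½)*1400 = 68 + 700 = 768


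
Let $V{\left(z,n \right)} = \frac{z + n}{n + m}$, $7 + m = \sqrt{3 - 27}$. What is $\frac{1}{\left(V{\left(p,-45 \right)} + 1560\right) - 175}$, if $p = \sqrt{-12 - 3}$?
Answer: $\frac{2 \left(\sqrt{6} + 26 i\right)}{\sqrt{15} + 2770 \sqrt{6} + 72065 i} \approx 0.00072157 - 3.6376 \cdot 10^{-9} i$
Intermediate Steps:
$p = i \sqrt{15}$ ($p = \sqrt{-15} = i \sqrt{15} \approx 3.873 i$)
$m = -7 + 2 i \sqrt{6}$ ($m = -7 + \sqrt{3 - 27} = -7 + \sqrt{-24} = -7 + 2 i \sqrt{6} \approx -7.0 + 4.899 i$)
$V{\left(z,n \right)} = \frac{n + z}{-7 + n + 2 i \sqrt{6}}$ ($V{\left(z,n \right)} = \frac{z + n}{n - \left(7 - 2 i \sqrt{6}\right)} = \frac{n + z}{-7 + n + 2 i \sqrt{6}}$)
$\frac{1}{\left(V{\left(p,-45 \right)} + 1560\right) - 175} = \frac{1}{\left(\frac{-45 + i \sqrt{15}}{-7 - 45 + 2 i \sqrt{6}} + 1560\right) - 175} = \frac{1}{\left(\frac{-45 + i \sqrt{15}}{-52 + 2 i \sqrt{6}} + 1560\right) - 175} = \frac{1}{\left(1560 + \frac{-45 + i \sqrt{15}}{-52 + 2 i \sqrt{6}}\right) - 175} = \frac{1}{1385 + \frac{-45 + i \sqrt{15}}{-52 + 2 i \sqrt{6}}}$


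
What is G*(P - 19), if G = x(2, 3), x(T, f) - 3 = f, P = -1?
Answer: -120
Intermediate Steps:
x(T, f) = 3 + f
G = 6 (G = 3 + 3 = 6)
G*(P - 19) = 6*(-1 - 19) = 6*(-20) = -120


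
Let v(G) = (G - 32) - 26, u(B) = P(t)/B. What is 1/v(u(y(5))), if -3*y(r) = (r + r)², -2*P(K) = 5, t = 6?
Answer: -40/2317 ≈ -0.017264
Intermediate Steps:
P(K) = -5/2 (P(K) = -½*5 = -5/2)
y(r) = -4*r²/3 (y(r) = -(r + r)²/3 = -4*r²/3)
u(B) = -5/(2*B)
v(G) = -58 + G (v(G) = (-32 + G) - 26 = -58 + G)
1/v(u(y(5))) = 1/(-58 - 5/(2*((-4/3*5²)))) = 1/(-58 - 5/(2*((-4/3*25)))) = 1/(-58 - 5/(2*(-100/3))) = 1/(-58 - 5/2*(-3/100)) = 1/(-58 + 3/40) = 1/(-2317/40) = -40/2317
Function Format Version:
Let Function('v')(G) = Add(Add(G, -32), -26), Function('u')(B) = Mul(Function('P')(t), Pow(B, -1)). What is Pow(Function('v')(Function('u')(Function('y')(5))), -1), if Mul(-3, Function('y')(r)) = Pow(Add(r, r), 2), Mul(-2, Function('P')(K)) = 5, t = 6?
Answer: Rational(-40, 2317) ≈ -0.017264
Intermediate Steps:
Function('P')(K) = Rational(-5, 2) (Function('P')(K) = Mul(Rational(-1, 2), 5) = Rational(-5, 2))
Function('y')(r) = Mul(Rational(-4, 3), Pow(r, 2)) (Function('y')(r) = Mul(Rational(-1, 3), Pow(Add(r, r), 2)) = Mul(Rational(-1, 3), Pow(Mul(2, r), 2)) = Mul(Rational(-1, 3), Mul(4, Pow(r, 2))) = Mul(Rational(-4, 3), Pow(r, 2)))
Function('u')(B) = Mul(Rational(-5, 2), Pow(B, -1))
Function('v')(G) = Add(-58, G) (Function('v')(G) = Add(Add(-32, G), -26) = Add(-58, G))
Pow(Function('v')(Function('u')(Function('y')(5))), -1) = Pow(Add(-58, Mul(Rational(-5, 2), Pow(Mul(Rational(-4, 3), Pow(5, 2)), -1))), -1) = Pow(Add(-58, Mul(Rational(-5, 2), Pow(Mul(Rational(-4, 3), 25), -1))), -1) = Pow(Add(-58, Mul(Rational(-5, 2), Pow(Rational(-100, 3), -1))), -1) = Pow(Add(-58, Mul(Rational(-5, 2), Rational(-3, 100))), -1) = Pow(Add(-58, Rational(3, 40)), -1) = Pow(Rational(-2317, 40), -1) = Rational(-40, 2317)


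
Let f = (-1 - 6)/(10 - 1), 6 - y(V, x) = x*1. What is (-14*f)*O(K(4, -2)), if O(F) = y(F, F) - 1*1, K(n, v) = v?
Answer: 686/9 ≈ 76.222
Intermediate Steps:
y(V, x) = 6 - x
f = -7/9 ≈ -0.77778
O(F) = 5 - F (O(F) = (6 - F) - 1*1 = (6 - F) - 1 = 5 - F)
(-14*f)*O(K(4, -2)) = (-14*(-7/9))*(5 - 1*(-2)) = 98*(5 + 2)/9 = (98/9)*7 = 686/9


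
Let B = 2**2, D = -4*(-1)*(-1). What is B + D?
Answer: 0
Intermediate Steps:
D = -4 (D = 4*(-1) = -4)
B = 4
B + D = 4 - 4 = 0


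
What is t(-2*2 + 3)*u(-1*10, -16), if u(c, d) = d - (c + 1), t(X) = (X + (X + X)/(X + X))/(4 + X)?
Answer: 0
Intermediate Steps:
t(X) = (1 + X)/(4 + X) (t(X) = (X + (2*X)/((2*X)))/(4 + X) = (X + (2*X)*(1/(2*X)))/(4 + X) = (X + 1)/(4 + X) = (1 + X)/(4 + X))
u(c, d) = -1 + d - c (u(c, d) = d - (1 + c) = d + (-1 - c) = -1 + d - c)
t(-2*2 + 3)*u(-1*10, -16) = ((1 + (-2*2 + 3))/(4 + (-2*2 + 3)))*(-1 - 16 - (-1)*10) = ((1 + (-4 + 3))/(4 + (-4 + 3)))*(-1 - 16 - 1*(-10)) = ((1 - 1)/(4 - 1))*(-1 - 16 + 10) = (0/3)*(-7) = ((⅓)*0)*(-7) = 0*(-7) = 0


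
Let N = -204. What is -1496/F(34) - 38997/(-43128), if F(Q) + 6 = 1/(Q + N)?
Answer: 1223125433/4892632 ≈ 249.99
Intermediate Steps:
F(Q) = -6 + 1/(-204 + Q) (F(Q) = -6 + 1/(Q - 204) = -6 + 1/(-204 + Q))
-1496/F(34) - 38997/(-43128) = -1496*(-204 + 34)/(1225 - 6*34) - 38997/(-43128) = -1496*(-170/(1225 - 204)) - 38997*(-1/43128) = -1496/((-1/170*1021)) + 4333/4792 = -1496/(-1021/170) + 4333/4792 = -1496*(-170/1021) + 4333/4792 = 254320/1021 + 4333/4792 = 1223125433/4892632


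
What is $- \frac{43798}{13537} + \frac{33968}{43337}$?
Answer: $- \frac{1438249110}{586652969} \approx -2.4516$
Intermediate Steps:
$- \frac{43798}{13537} + \frac{33968}{43337} = - \frac{1438249110}{586652969}$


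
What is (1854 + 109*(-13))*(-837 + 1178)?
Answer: 149017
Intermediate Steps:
(1854 + 109*(-13))*(-837 + 1178) = (1854 - 1417)*341 = 437*341 = 149017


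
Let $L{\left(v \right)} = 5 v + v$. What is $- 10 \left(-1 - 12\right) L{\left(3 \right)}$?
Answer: $2340$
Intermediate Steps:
$L{\left(v \right)} = 6 v$
$- 10 \left(-1 - 12\right) L{\left(3 \right)} = - 10 \left(-1 - 12\right) 6 \cdot 3 = - 10 \left(-1 - 12\right) 18 = \left(-10\right) \left(-13\right) 18 = 130 \cdot 18 = 2340$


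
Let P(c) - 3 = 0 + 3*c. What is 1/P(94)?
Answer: 1/285 ≈ 0.0035088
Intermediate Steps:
P(c) = 3 + 3*c (P(c) = 3 + (0 + 3*c) = 3 + 3*c)
1/P(94) = 1/(3 + 3*94) = 1/(3 + 282) = 1/285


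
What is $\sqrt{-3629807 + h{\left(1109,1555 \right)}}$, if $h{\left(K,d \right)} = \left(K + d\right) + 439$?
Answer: $4 i \sqrt{226669} \approx 1904.4 i$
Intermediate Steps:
$h{\left(K,d \right)} = 439 + K + d$
$\sqrt{-3629807 + h{\left(1109,1555 \right)}} = \sqrt{-3629807 + \left(439 + 1109 + 1555\right)} = \sqrt{-3629807 + 3103} = \sqrt{-3626704} = 4 i \sqrt{226669}$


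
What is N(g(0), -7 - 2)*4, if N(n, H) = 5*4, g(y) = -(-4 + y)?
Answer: 80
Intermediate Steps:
g(y) = 4 - y
N(n, H) = 20
N(g(0), -7 - 2)*4 = 20*4 = 80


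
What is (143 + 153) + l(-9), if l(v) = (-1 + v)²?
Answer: 396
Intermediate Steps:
(143 + 153) + l(-9) = (143 + 153) + (-1 - 9)² = 296 + (-10)² = 296 + 100 = 396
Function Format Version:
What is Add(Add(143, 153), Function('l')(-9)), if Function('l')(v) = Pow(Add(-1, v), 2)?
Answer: 396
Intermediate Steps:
Add(Add(143, 153), Function('l')(-9)) = Add(Add(143, 153), Pow(Add(-1, -9), 2)) = Add(296, Pow(-10, 2)) = Add(296, 100) = 396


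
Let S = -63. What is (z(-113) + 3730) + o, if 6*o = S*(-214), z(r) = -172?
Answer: 5805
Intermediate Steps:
o = 2247 (o = (-63*(-214))/6 = (⅙)*13482 = 2247)
(z(-113) + 3730) + o = (-172 + 3730) + 2247 = 3558 + 2247 = 5805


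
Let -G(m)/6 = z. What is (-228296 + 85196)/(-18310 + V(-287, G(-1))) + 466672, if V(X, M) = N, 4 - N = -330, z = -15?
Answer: 699086581/1498 ≈ 4.6668e+5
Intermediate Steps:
N = 334 (N = 4 - 1*(-330) = 4 + 330 = 334)
G(m) = 90 (G(m) = -6*(-15) = 90)
V(X, M) = 334
(-228296 + 85196)/(-18310 + V(-287, G(-1))) + 466672 = (-228296 + 85196)/(-18310 + 334) + 466672 = -143100/(-17976) + 466672 = -143100*(-1/17976) + 466672 = 11925/1498 + 466672 = 699086581/1498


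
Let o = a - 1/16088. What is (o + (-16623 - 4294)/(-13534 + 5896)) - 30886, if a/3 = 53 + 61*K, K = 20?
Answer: -1662830176295/61440072 ≈ -27064.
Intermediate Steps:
a = 3819 (a = 3*(53 + 61*20) = 3*(53 + 1220) = 3*1273 = 3819)
o = 61440071/16088 (o = 3819 - 1/16088 = 61440071/16088 ≈ 3819.0)
(o + (-16623 - 4294)/(-13534 + 5896)) - 30886 = (61440071/16088 + (-16623 - 4294)/(-13534 + 5896)) - 30886 = (61440071/16088 - 20917/(-7638)) - 30886 = (61440071/16088 - 20917*(-1/7638)) - 30886 = (61440071/16088 + 20917/7638) - 30886 = 234807887497/61440072 - 30886 = -1662830176295/61440072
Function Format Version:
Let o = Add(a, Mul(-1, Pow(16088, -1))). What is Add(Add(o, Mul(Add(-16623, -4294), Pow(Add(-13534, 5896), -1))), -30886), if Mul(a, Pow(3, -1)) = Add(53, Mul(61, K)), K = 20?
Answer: Rational(-1662830176295, 61440072) ≈ -27064.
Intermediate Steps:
a = 3819 (a = Mul(3, Add(53, Mul(61, 20))) = Mul(3, Add(53, 1220)) = Mul(3, 1273) = 3819)
o = Rational(61440071, 16088) (o = Add(3819, Mul(-1, Pow(16088, -1))) = Add(3819, Mul(-1, Rational(1, 16088))) = Add(3819, Rational(-1, 16088)) = Rational(61440071, 16088) ≈ 3819.0)
Add(Add(o, Mul(Add(-16623, -4294), Pow(Add(-13534, 5896), -1))), -30886) = Add(Add(Rational(61440071, 16088), Mul(Add(-16623, -4294), Pow(Add(-13534, 5896), -1))), -30886) = Add(Add(Rational(61440071, 16088), Mul(-20917, Pow(-7638, -1))), -30886) = Add(Add(Rational(61440071, 16088), Mul(-20917, Rational(-1, 7638))), -30886) = Add(Add(Rational(61440071, 16088), Rational(20917, 7638)), -30886) = Add(Rational(234807887497, 61440072), -30886) = Rational(-1662830176295, 61440072)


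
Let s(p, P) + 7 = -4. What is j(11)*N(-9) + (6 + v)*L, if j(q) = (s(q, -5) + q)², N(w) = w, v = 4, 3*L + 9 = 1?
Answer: -80/3 ≈ -26.667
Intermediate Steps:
L = -8/3 (L = -3 + (⅓)*1 = -3 + ⅓ = -8/3 ≈ -2.6667)
s(p, P) = -11 (s(p, P) = -7 - 4 = -11)
j(q) = (-11 + q)²
j(11)*N(-9) + (6 + v)*L = (-11 + 11)²*(-9) + (6 + 4)*(-8/3) = 0²*(-9) + 10*(-8/3) = 0*(-9) - 80/3 = 0 - 80/3 = -80/3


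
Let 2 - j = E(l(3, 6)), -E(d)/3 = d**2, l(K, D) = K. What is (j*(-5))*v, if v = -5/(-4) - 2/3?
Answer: -1015/12 ≈ -84.583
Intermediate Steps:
E(d) = -3*d**2
j = 29 (j = 2 - (-3)*3**2 = 2 - (-3)*9 = 2 - 1*(-27) = 2 + 27 = 29)
v = 7/12 (v = -5*(-1/4) - 2*1/3 = 5/4 - 2/3 = 7/12 ≈ 0.58333)
(j*(-5))*v = (29*(-5))*(7/12) = -145*7/12 = -1015/12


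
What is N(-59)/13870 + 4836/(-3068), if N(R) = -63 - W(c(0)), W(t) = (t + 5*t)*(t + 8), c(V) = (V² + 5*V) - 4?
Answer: -1287963/818330 ≈ -1.5739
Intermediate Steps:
c(V) = -4 + V² + 5*V
W(t) = 6*t*(8 + t) (W(t) = (6*t)*(8 + t) = 6*t*(8 + t))
N(R) = 33 (N(R) = -63 - 6*(-4 + 0² + 5*0)*(8 + (-4 + 0² + 5*0)) = -63 - 6*(-4 + 0 + 0)*(8 + (-4 + 0 + 0)) = -63 - 6*(-4)*(8 - 4) = -63 - 6*(-4)*4 = -63 - 1*(-96) = -63 + 96 = 33)
N(-59)/13870 + 4836/(-3068) = 33/13870 + 4836/(-3068) = 33*(1/13870) + 4836*(-1/3068) = 33/13870 - 93/59 = -1287963/818330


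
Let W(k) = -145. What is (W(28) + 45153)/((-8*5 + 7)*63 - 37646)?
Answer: -45008/39725 ≈ -1.1330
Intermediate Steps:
(W(28) + 45153)/((-8*5 + 7)*63 - 37646) = (-145 + 45153)/((-8*5 + 7)*63 - 37646) = 45008/((-40 + 7)*63 - 37646) = 45008/(-33*63 - 37646) = 45008/(-2079 - 37646) = 45008/(-39725) = 45008*(-1/39725) = -45008/39725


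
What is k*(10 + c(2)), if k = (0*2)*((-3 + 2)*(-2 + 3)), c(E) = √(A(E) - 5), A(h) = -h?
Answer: 0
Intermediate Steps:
c(E) = √(-5 - E) (c(E) = √(-E - 5) = √(-5 - E))
k = 0 (k = 0*(-1*1) = 0*(-1) = 0)
k*(10 + c(2)) = 0*(10 + √(-5 - 1*2)) = 0*(10 + √(-5 - 2)) = 0*(10 + √(-7)) = 0*(10 + I*√7) = 0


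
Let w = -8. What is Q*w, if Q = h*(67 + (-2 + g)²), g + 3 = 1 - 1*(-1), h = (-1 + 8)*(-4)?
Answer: 17024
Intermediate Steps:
h = -28 (h = 7*(-4) = -28)
g = -1 (g = -3 + (1 - 1*(-1)) = -3 + (1 + 1) = -3 + 2 = -1)
Q = -2128 (Q = -28*(67 + (-2 - 1)²) = -28*(67 + (-3)²) = -28*(67 + 9) = -28*76 = -2128)
Q*w = -2128*(-8) = 17024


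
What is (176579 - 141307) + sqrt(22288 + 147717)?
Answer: 35272 + 11*sqrt(1405) ≈ 35684.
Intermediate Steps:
(176579 - 141307) + sqrt(22288 + 147717) = 35272 + sqrt(170005) = 35272 + 11*sqrt(1405)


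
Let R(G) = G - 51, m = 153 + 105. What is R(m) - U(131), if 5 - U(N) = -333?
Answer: -131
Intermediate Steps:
U(N) = 338 (U(N) = 5 - 1*(-333) = 5 + 333 = 338)
m = 258
R(G) = -51 + G
R(m) - U(131) = (-51 + 258) - 1*338 = 207 - 338 = -131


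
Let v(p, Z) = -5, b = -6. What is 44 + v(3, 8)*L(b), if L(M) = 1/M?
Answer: 269/6 ≈ 44.833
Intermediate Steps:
L(M) = 1/M
44 + v(3, 8)*L(b) = 44 - 5/(-6) = 44 - 5*(-1/6) = 44 + 5/6 = 269/6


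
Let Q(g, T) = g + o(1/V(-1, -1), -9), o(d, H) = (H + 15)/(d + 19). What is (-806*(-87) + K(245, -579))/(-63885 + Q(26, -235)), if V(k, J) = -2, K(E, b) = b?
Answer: -2573091/2362771 ≈ -1.0890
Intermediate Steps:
o(d, H) = (15 + H)/(19 + d)
Q(g, T) = 12/37 + g (Q(g, T) = g + (15 - 9)/(19 + 1/(-2)) = g + 6/(19 - ½) = g + 6/(37/2) = g + (2/37)*6 = g + 12/37 = 12/37 + g)
(-806*(-87) + K(245, -579))/(-63885 + Q(26, -235)) = (-806*(-87) - 579)/(-63885 + (12/37 + 26)) = (70122 - 579)/(-63885 + 974/37) = 69543/(-2362771/37) = 69543*(-37/2362771) = -2573091/2362771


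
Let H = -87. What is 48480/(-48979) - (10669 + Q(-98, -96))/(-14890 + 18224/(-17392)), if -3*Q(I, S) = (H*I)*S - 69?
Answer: 681435330692/37752474431 ≈ 18.050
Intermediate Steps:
Q(I, S) = 23 + 29*I*S (Q(I, S) = -((-87*I)*S - 69)/3 = -(-87*I*S - 69)/3 = -(-69 - 87*I*S)/3 = 23 + 29*I*S)
48480/(-48979) - (10669 + Q(-98, -96))/(-14890 + 18224/(-17392)) = 48480/(-48979) - (10669 + (23 + 29*(-98)*(-96)))/(-14890 + 18224/(-17392)) = 48480*(-1/48979) - (10669 + (23 + 272832))/(-14890 + 18224*(-1/17392)) = -48480/48979 - (10669 + 272855)/(-14890 - 1139/1087) = -48480/48979 - 283524/(-16186569/1087) = -48480/48979 - 283524*(-1087)/16186569 = -48480/48979 - 1*(-102730196/5395523) = -48480/48979 + 102730196/5395523 = 681435330692/37752474431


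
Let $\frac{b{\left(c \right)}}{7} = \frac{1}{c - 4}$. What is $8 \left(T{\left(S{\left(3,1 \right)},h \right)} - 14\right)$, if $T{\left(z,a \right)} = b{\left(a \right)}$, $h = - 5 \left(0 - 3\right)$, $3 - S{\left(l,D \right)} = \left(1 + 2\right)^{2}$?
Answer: $- \frac{1176}{11} \approx -106.91$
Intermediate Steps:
$S{\left(l,D \right)} = -6$ ($S{\left(l,D \right)} = 3 - \left(1 + 2\right)^{2} = 3 - 3^{2} = 3 - 9 = -6$)
$h = 15$ ($h = \left(-5\right) \left(-3\right) = 15$)
$b{\left(c \right)} = \frac{7}{-4 + c}$ ($b{\left(c \right)} = \frac{7}{c - 4} = \frac{7}{-4 + c}$)
$T{\left(z,a \right)} = \frac{7}{-4 + a}$
$8 \left(T{\left(S{\left(3,1 \right)},h \right)} - 14\right) = 8 \left(\frac{7}{-4 + 15} - 14\right) = 8 \left(\frac{7}{11} - 14\right) = 8 \left(- \frac{147}{11}\right) = - \frac{1176}{11}$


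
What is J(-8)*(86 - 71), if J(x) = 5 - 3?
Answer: 30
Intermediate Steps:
J(x) = 2
J(-8)*(86 - 71) = 2*(86 - 71) = 2*15 = 30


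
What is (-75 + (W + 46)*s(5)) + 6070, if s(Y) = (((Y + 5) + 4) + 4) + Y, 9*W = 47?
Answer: 64558/9 ≈ 7173.1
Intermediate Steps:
W = 47/9 (W = (⅑)*47 = 47/9 ≈ 5.2222)
s(Y) = 13 + 2*Y (s(Y) = (((5 + Y) + 4) + 4) + Y = ((9 + Y) + 4) + Y = (13 + Y) + Y = 13 + 2*Y)
(-75 + (W + 46)*s(5)) + 6070 = (-75 + (47/9 + 46)*(13 + 2*5)) + 6070 = (-75 + 461*(13 + 10)/9) + 6070 = (-75 + (461/9)*23) + 6070 = (-75 + 10603/9) + 6070 = 9928/9 + 6070 = 64558/9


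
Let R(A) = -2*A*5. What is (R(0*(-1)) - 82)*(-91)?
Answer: 7462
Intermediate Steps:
R(A) = -10*A
(R(0*(-1)) - 82)*(-91) = (-0*(-1) - 82)*(-91) = (-10*0 - 82)*(-91) = (0 - 82)*(-91) = -82*(-91) = 7462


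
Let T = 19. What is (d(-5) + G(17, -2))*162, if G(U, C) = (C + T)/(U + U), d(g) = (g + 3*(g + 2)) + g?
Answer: -2997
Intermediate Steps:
d(g) = 6 + 5*g (d(g) = (g + 3*(2 + g)) + g = (g + (6 + 3*g)) + g = (6 + 4*g) + g = 6 + 5*g)
G(U, C) = (19 + C)/(2*U) (G(U, C) = (C + 19)/(U + U) = (19 + C)/((2*U)) = (19 + C)*(1/(2*U)) = (19 + C)/(2*U))
(d(-5) + G(17, -2))*162 = ((6 + 5*(-5)) + (½)*(19 - 2)/17)*162 = ((6 - 25) + (½)*(1/17)*17)*162 = (-19 + ½)*162 = -37/2*162 = -2997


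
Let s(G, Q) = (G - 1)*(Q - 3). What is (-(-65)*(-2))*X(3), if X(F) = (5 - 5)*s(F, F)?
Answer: 0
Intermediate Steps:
s(G, Q) = (-1 + G)*(-3 + Q)
X(F) = 0 (X(F) = (5 - 5)*(3 - F - 3*F + F*F) = 0*(3 - F - 3*F + F**2) = 0*(3 + F**2 - 4*F) = 0)
(-(-65)*(-2))*X(3) = -(-65)*(-2)*0 = -13*10*0 = -130*0 = 0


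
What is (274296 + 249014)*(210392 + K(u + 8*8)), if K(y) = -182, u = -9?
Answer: 110004995100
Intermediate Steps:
(274296 + 249014)*(210392 + K(u + 8*8)) = (274296 + 249014)*(210392 - 182) = 523310*210210 = 110004995100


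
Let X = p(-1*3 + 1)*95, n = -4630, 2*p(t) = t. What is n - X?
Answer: -4535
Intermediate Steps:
p(t) = t/2
X = -95 (X = ((-1*3 + 1)/2)*95 = ((-3 + 1)/2)*95 = ((1/2)*(-2))*95 = -1*95 = -95)
n - X = -4630 - 1*(-95) = -4630 + 95 = -4535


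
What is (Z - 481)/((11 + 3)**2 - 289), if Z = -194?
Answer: 225/31 ≈ 7.2581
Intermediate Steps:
(Z - 481)/((11 + 3)**2 - 289) = (-194 - 481)/((11 + 3)**2 - 289) = -675/(14**2 - 289) = -675/(196 - 289) = -675/(-93) = -675*(-1/93) = 225/31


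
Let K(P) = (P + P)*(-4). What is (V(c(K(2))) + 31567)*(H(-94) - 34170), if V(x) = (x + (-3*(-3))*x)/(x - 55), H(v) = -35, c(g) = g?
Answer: -76667668485/71 ≈ -1.0798e+9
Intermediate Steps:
K(P) = -8*P (K(P) = (2*P)*(-4) = -8*P)
V(x) = 10*x/(-55 + x) (V(x) = (x + 9*x)/(-55 + x) = (10*x)/(-55 + x) = 10*x/(-55 + x))
(V(c(K(2))) + 31567)*(H(-94) - 34170) = (10*(-8*2)/(-55 - 8*2) + 31567)*(-35 - 34170) = (10*(-16)/(-55 - 16) + 31567)*(-34205) = (10*(-16)/(-71) + 31567)*(-34205) = (10*(-16)*(-1/71) + 31567)*(-34205) = (160/71 + 31567)*(-34205) = (2241417/71)*(-34205) = -76667668485/71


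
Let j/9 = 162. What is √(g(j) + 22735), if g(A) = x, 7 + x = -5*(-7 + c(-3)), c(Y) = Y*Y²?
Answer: 107*√2 ≈ 151.32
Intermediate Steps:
j = 1458 (j = 9*162 = 1458)
c(Y) = Y³
x = 163 (x = -7 - 5*(-7 + (-3)³) = -7 - 5*(-7 - 27) = -7 - 5*(-34) = -7 + 170 = 163)
g(A) = 163
√(g(j) + 22735) = √(163 + 22735) = √22898 = 107*√2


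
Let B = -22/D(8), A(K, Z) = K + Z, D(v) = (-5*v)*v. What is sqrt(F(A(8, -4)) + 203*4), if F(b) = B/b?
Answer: sqrt(5196910)/80 ≈ 28.496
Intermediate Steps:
D(v) = -5*v**2
B = 11/160 (B = -22/((-5*8**2)) = -22/((-5*64)) = -22/(-320) = -22*(-1/320) = 11/160 ≈ 0.068750)
F(b) = 11/(160*b)
sqrt(F(A(8, -4)) + 203*4) = sqrt(11/(160*(8 - 4)) + 203*4) = sqrt((11/160)/4 + 812) = sqrt((11/160)*(1/4) + 812) = sqrt(11/640 + 812) = sqrt(519691/640) = sqrt(5196910)/80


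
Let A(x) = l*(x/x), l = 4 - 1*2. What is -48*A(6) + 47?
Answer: -49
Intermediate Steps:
l = 2 (l = 4 - 2 = 2)
A(x) = 2 (A(x) = 2*(x/x) = 2*1 = 2)
-48*A(6) + 47 = -48*2 + 47 = -96 + 47 = -49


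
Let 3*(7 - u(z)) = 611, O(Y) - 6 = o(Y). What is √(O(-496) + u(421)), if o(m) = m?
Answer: 2*I*√1545/3 ≈ 26.204*I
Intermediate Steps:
O(Y) = 6 + Y
u(z) = -590/3 (u(z) = 7 - ⅓*611 = 7 - 611/3 = -590/3)
√(O(-496) + u(421)) = √((6 - 496) - 590/3) = √(-490 - 590/3) = √(-2060/3) = 2*I*√1545/3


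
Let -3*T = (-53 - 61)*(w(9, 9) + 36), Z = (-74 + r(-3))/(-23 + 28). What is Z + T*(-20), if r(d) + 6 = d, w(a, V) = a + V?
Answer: -205283/5 ≈ -41057.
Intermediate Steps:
w(a, V) = V + a
r(d) = -6 + d
Z = -83/5 (Z = (-74 + (-6 - 3))/(-23 + 28) = (-74 - 9)/5 = -83*⅕ = -83/5 ≈ -16.600)
T = 2052 (T = -(-53 - 61)*((9 + 9) + 36)/3 = -(-38)*(18 + 36) = -(-38)*54 = -⅓*(-6156) = 2052)
Z + T*(-20) = -83/5 + 2052*(-20) = -83/5 - 41040 = -205283/5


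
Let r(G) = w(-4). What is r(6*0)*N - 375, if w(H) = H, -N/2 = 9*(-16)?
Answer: -1527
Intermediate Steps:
N = 288 (N = -18*(-16) = -2*(-144) = 288)
r(G) = -4
r(6*0)*N - 375 = -4*288 - 375 = -1152 - 375 = -1527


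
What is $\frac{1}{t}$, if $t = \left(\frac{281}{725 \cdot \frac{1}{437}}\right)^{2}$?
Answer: $\frac{525625}{15079103209} \approx 3.4858 \cdot 10^{-5}$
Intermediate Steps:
$t = \frac{15079103209}{525625}$ ($t = \left(\frac{281}{725 \cdot \frac{1}{437}}\right)^{2} = \left(\frac{281}{\frac{725}{437}}\right)^{2} = \left(281 \cdot \frac{437}{725}\right)^{2} = \left(\frac{122797}{725}\right)^{2} = \frac{15079103209}{525625} \approx 28688.0$)
$\frac{1}{t} = \frac{1}{\frac{15079103209}{525625}} = \frac{525625}{15079103209}$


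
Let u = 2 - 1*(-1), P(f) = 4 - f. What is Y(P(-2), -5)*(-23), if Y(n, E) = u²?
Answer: -207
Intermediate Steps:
u = 3 (u = 2 + 1 = 3)
Y(n, E) = 9 (Y(n, E) = 3² = 9)
Y(P(-2), -5)*(-23) = 9*(-23) = -207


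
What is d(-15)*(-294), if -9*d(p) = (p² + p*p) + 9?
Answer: 14994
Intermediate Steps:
d(p) = -1 - 2*p²/9 (d(p) = -((p² + p*p) + 9)/9 = -((p² + p²) + 9)/9 = -(2*p² + 9)/9 = -(9 + 2*p²)/9 = -1 - 2*p²/9)
d(-15)*(-294) = (-1 - 2/9*(-15)²)*(-294) = (-1 - 2/9*225)*(-294) = (-1 - 50)*(-294) = -51*(-294) = 14994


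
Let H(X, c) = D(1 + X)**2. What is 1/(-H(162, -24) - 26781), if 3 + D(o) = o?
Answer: -1/52381 ≈ -1.9091e-5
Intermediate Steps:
D(o) = -3 + o
H(X, c) = (-2 + X)**2 (H(X, c) = (-3 + (1 + X))**2 = (-2 + X)**2)
1/(-H(162, -24) - 26781) = 1/(-(-2 + 162)**2 - 26781) = 1/(-1*160**2 - 26781) = 1/(-1*25600 - 26781) = 1/(-25600 - 26781) = 1/(-52381) = -1/52381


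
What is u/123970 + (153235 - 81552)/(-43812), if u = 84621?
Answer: -2589563129/2715686820 ≈ -0.95356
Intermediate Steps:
u/123970 + (153235 - 81552)/(-43812) = 84621/123970 + (153235 - 81552)/(-43812) = 84621*(1/123970) + 71683*(-1/43812) = 84621/123970 - 71683/43812 = -2589563129/2715686820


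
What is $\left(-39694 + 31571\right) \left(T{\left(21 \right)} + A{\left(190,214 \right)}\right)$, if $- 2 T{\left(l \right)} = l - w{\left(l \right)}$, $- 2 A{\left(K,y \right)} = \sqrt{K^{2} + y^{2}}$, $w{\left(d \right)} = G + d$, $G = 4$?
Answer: $-16246 + 8123 \sqrt{20474} \approx 1.1461 \cdot 10^{6}$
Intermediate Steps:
$w{\left(d \right)} = 4 + d$
$A{\left(K,y \right)} = - \frac{\sqrt{K^{2} + y^{2}}}{2}$
$T{\left(l \right)} = 2$ ($T{\left(l \right)} = - \frac{l - \left(4 + l\right)}{2} = \left(- \frac{1}{2}\right) \left(-4\right) = 2$)
$\left(-39694 + 31571\right) \left(T{\left(21 \right)} + A{\left(190,214 \right)}\right) = \left(-39694 + 31571\right) \left(2 - \frac{\sqrt{190^{2} + 214^{2}}}{2}\right) = - 8123 \left(2 - \frac{\sqrt{36100 + 45796}}{2}\right) = - 8123 \left(2 - \frac{\sqrt{81896}}{2}\right) = - 8123 \left(2 - \frac{2 \sqrt{20474}}{2}\right) = - 8123 \left(2 - \sqrt{20474}\right) = -16246 + 8123 \sqrt{20474}$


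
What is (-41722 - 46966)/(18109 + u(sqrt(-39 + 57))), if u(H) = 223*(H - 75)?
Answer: -61372096/510167 + 29666136*sqrt(2)/510167 ≈ -38.062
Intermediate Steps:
u(H) = -16725 + 223*H (u(H) = 223*(-75 + H) = -16725 + 223*H)
(-41722 - 46966)/(18109 + u(sqrt(-39 + 57))) = (-41722 - 46966)/(18109 + (-16725 + 223*sqrt(-39 + 57))) = -88688/(18109 + (-16725 + 223*sqrt(18))) = -88688/(18109 + (-16725 + 223*(3*sqrt(2)))) = -88688/(18109 + (-16725 + 669*sqrt(2))) = -88688/(1384 + 669*sqrt(2))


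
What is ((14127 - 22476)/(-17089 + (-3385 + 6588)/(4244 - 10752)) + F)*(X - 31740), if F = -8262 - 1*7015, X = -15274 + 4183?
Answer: 2205185691863241/3370255 ≈ 6.5431e+8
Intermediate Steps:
X = -11091
F = -15277 (F = -8262 - 7015 = -15277)
((14127 - 22476)/(-17089 + (-3385 + 6588)/(4244 - 10752)) + F)*(X - 31740) = ((14127 - 22476)/(-17089 + (-3385 + 6588)/(4244 - 10752)) - 15277)*(-11091 - 31740) = (-8349/(-17089 + 3203/(-6508)) - 15277)*(-42831) = (-8349/(-17089 + 3203*(-1/6508)) - 15277)*(-42831) = (-8349/(-17089 - 3203/6508) - 15277)*(-42831) = (-8349/(-111218415/6508) - 15277)*(-42831) = (-8349*(-6508/111218415) - 15277)*(-42831) = (1646524/3370255 - 15277)*(-42831) = -51485739111/3370255*(-42831) = 2205185691863241/3370255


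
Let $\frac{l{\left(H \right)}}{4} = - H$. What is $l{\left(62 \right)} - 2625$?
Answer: $-2873$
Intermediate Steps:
$l{\left(H \right)} = - 4 H$ ($l{\left(H \right)} = 4 \left(- H\right) = - 4 H$)
$l{\left(62 \right)} - 2625 = \left(-4\right) 62 - 2625 = -248 - 2625 = -2873$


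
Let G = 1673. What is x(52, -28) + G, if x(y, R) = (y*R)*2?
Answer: -1239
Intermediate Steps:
x(y, R) = 2*R*y (x(y, R) = (R*y)*2 = 2*R*y)
x(52, -28) + G = 2*(-28)*52 + 1673 = -2912 + 1673 = -1239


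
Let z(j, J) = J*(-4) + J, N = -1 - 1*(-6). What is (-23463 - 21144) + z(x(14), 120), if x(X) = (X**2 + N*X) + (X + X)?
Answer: -44967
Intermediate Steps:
N = 5 (N = -1 + 6 = 5)
x(X) = X**2 + 7*X (x(X) = (X**2 + 5*X) + (X + X) = (X**2 + 5*X) + 2*X = X**2 + 7*X)
z(j, J) = -3*J (z(j, J) = -4*J + J = -3*J)
(-23463 - 21144) + z(x(14), 120) = (-23463 - 21144) - 3*120 = -44607 - 360 = -44967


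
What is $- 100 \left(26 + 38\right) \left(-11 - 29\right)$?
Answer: $256000$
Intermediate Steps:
$- 100 \left(26 + 38\right) \left(-11 - 29\right) = \left(-100\right) 64 \left(-11 - 29\right) = \left(-6400\right) \left(-40\right) = 256000$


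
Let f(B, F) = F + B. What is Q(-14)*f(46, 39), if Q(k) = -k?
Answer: 1190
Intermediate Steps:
f(B, F) = B + F
Q(-14)*f(46, 39) = (-1*(-14))*(46 + 39) = 14*85 = 1190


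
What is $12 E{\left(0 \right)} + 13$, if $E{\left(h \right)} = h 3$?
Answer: $13$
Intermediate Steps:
$E{\left(h \right)} = 3 h$
$12 E{\left(0 \right)} + 13 = 12 \cdot 3 \cdot 0 + 13 = 12 \cdot 0 + 13 = 0 + 13 = 13$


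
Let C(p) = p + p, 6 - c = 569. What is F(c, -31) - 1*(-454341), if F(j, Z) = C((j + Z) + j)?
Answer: 452027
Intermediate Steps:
c = -563 (c = 6 - 1*569 = 6 - 569 = -563)
C(p) = 2*p
F(j, Z) = 2*Z + 4*j (F(j, Z) = 2*((j + Z) + j) = 2*((Z + j) + j) = 2*(Z + 2*j) = 2*Z + 4*j)
F(c, -31) - 1*(-454341) = (2*(-31) + 4*(-563)) - 1*(-454341) = (-62 - 2252) + 454341 = -2314 + 454341 = 452027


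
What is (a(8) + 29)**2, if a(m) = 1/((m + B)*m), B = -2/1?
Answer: 1940449/2304 ≈ 842.21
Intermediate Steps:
B = -2 (B = -2*1 = -2)
a(m) = 1/(m*(-2 + m)) (a(m) = 1/((m - 2)*m) = 1/((-2 + m)*m) = 1/(m*(-2 + m)))
(a(8) + 29)**2 = (1/(8*(-2 + 8)) + 29)**2 = ((1/8)/6 + 29)**2 = ((1/8)*(1/6) + 29)**2 = (1/48 + 29)**2 = (1393/48)**2 = 1940449/2304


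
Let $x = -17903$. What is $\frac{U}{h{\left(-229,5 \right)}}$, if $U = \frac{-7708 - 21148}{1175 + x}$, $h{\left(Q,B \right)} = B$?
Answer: $\frac{3607}{10455} \approx 0.345$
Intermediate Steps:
$U = \frac{3607}{2091}$ ($U = \frac{-7708 - 21148}{1175 - 17903} = - \frac{28856}{-16728} = \left(-28856\right) \left(- \frac{1}{16728}\right) = \frac{3607}{2091} \approx 1.725$)
$\frac{U}{h{\left(-229,5 \right)}} = \frac{3607}{2091 \cdot 5} = \frac{3607}{2091} \cdot \frac{1}{5} = \frac{3607}{10455}$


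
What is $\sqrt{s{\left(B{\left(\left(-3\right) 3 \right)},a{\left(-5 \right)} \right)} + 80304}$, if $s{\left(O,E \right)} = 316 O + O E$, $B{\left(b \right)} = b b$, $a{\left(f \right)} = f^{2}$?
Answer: $5 \sqrt{4317} \approx 328.52$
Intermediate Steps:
$B{\left(b \right)} = b^{2}$
$s{\left(O,E \right)} = 316 O + E O$
$\sqrt{s{\left(B{\left(\left(-3\right) 3 \right)},a{\left(-5 \right)} \right)} + 80304} = \sqrt{\left(\left(-3\right) 3\right)^{2} \left(316 + \left(-5\right)^{2}\right) + 80304} = \sqrt{\left(-9\right)^{2} \left(316 + 25\right) + 80304} = \sqrt{81 \cdot 341 + 80304} = \sqrt{27621 + 80304} = \sqrt{107925} = 5 \sqrt{4317}$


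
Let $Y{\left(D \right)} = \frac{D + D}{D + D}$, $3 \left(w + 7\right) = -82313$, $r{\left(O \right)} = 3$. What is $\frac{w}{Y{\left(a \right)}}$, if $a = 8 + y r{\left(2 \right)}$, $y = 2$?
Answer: $- \frac{82334}{3} \approx -27445.0$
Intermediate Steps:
$w = - \frac{82334}{3}$ ($w = -7 + \frac{1}{3} \left(-82313\right) = -7 - \frac{82313}{3} = - \frac{82334}{3} \approx -27445.0$)
$a = 14$ ($a = 8 + 2 \cdot 3 = 8 + 6 = 14$)
$Y{\left(D \right)} = 1$ ($Y{\left(D \right)} = \frac{2 D}{2 D} = 2 D \frac{1}{2 D} = 1$)
$\frac{w}{Y{\left(a \right)}} = - \frac{82334}{3 \cdot 1} = \left(- \frac{82334}{3}\right) 1 = - \frac{82334}{3}$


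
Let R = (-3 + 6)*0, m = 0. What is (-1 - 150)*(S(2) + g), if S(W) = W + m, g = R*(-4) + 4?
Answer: -906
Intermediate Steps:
R = 0 (R = 3*0 = 0)
g = 4 (g = 0*(-4) + 4 = 0 + 4 = 4)
S(W) = W (S(W) = W + 0 = W)
(-1 - 150)*(S(2) + g) = (-1 - 150)*(2 + 4) = -151*6 = -906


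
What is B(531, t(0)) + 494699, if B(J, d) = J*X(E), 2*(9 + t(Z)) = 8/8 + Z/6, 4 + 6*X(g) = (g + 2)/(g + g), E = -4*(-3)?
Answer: 3955173/8 ≈ 4.9440e+5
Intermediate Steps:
E = 12
X(g) = -⅔ + (2 + g)/(12*g) (X(g) = -⅔ + ((g + 2)/(g + g))/6 = -⅔ + ((2 + g)/((2*g)))/6 = -⅔ + ((2 + g)*(1/(2*g)))/6 = -⅔ + ((2 + g)/(2*g))/6 = -⅔ + (2 + g)/(12*g))
t(Z) = -17/2 + Z/12 (t(Z) = -9 + (8/8 + Z/6)/2 = -9 + (8*(⅛) + Z*(⅙))/2 = -9 + (1 + Z/6)/2 = -9 + (½ + Z/12) = -17/2 + Z/12)
B(J, d) = -41*J/72 (B(J, d) = J*((1/12)*(2 - 7*12)/12) = J*((1/12)*(1/12)*(2 - 84)) = J*((1/12)*(1/12)*(-82)) = J*(-41/72) = -41*J/72)
B(531, t(0)) + 494699 = -41/72*531 + 494699 = -2419/8 + 494699 = 3955173/8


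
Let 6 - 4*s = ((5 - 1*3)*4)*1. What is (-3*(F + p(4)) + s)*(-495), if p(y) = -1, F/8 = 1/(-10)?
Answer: -4851/2 ≈ -2425.5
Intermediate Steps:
F = -⅘ (F = 8/(-10) = 8*(-⅒) = -⅘ ≈ -0.80000)
s = -½ (s = 3/2 - (5 - 1*3)*4/4 = 3/2 - (5 - 3)*4/4 = 3/2 - 2*4/4 = 3/2 - 2 = -½ ≈ -0.50000)
(-3*(F + p(4)) + s)*(-495) = (-3*(-⅘ - 1) - ½)*(-495) = (-3*(-9/5) - ½)*(-495) = (27/5 - ½)*(-495) = (49/10)*(-495) = -4851/2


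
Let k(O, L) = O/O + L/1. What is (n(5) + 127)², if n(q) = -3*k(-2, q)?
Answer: 11881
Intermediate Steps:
k(O, L) = 1 + L (k(O, L) = 1 + L*1 = 1 + L)
n(q) = -3 - 3*q (n(q) = -3*(1 + q) = -3 - 3*q)
(n(5) + 127)² = ((-3 - 3*5) + 127)² = ((-3 - 15) + 127)² = (-18 + 127)² = 109² = 11881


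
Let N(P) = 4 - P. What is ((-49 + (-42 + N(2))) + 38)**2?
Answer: 2601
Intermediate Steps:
((-49 + (-42 + N(2))) + 38)**2 = ((-49 + (-42 + (4 - 1*2))) + 38)**2 = ((-49 + (-42 + (4 - 2))) + 38)**2 = ((-49 + (-42 + 2)) + 38)**2 = ((-49 - 40) + 38)**2 = (-89 + 38)**2 = (-51)**2 = 2601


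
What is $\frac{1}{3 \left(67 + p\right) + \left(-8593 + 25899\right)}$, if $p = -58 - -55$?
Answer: $\frac{1}{17498} \approx 5.7149 \cdot 10^{-5}$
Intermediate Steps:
$p = -3$ ($p = -58 + 55 = -3$)
$\frac{1}{3 \left(67 + p\right) + \left(-8593 + 25899\right)} = \frac{1}{3 \left(67 - 3\right) + \left(-8593 + 25899\right)} = \frac{1}{3 \cdot 64 + 17306} = \frac{1}{192 + 17306} = \frac{1}{17498}$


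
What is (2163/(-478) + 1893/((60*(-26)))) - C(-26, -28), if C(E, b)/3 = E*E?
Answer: -252753029/124280 ≈ -2033.7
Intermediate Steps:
C(E, b) = 3*E² (C(E, b) = 3*(E*E) = 3*E²)
(2163/(-478) + 1893/((60*(-26)))) - C(-26, -28) = (2163/(-478) + 1893/((60*(-26)))) - 3*(-26)² = (2163*(-1/478) + 1893/(-1560)) - 3*676 = (-2163/478 + 1893*(-1/1560)) - 1*2028 = (-2163/478 - 631/520) - 2028 = -713189/124280 - 2028 = -252753029/124280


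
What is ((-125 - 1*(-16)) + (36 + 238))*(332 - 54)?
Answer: 45870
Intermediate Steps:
((-125 - 1*(-16)) + (36 + 238))*(332 - 54) = ((-125 + 16) + 274)*278 = (-109 + 274)*278 = 165*278 = 45870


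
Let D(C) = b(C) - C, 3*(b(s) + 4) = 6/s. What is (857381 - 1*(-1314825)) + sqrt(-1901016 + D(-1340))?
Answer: 2172206 + I*sqrt(852766352670)/670 ≈ 2.1722e+6 + 1378.3*I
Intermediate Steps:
b(s) = -4 + 2/s (b(s) = -4 + (6/s)/3 = -4 + 2/s)
D(C) = -4 - C + 2/C (D(C) = (-4 + 2/C) - C = -4 - C + 2/C)
(857381 - 1*(-1314825)) + sqrt(-1901016 + D(-1340)) = (857381 - 1*(-1314825)) + sqrt(-1901016 + (-4 - 1*(-1340) + 2/(-1340))) = (857381 + 1314825) + sqrt(-1901016 + (-4 + 1340 + 2*(-1/1340))) = 2172206 + sqrt(-1901016 + (-4 + 1340 - 1/670)) = 2172206 + sqrt(-1901016 + 895119/670) = 2172206 + sqrt(-1272785601/670) = 2172206 + I*sqrt(852766352670)/670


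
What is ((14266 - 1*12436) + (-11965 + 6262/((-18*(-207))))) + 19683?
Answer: 17791055/1863 ≈ 9549.7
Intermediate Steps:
((14266 - 1*12436) + (-11965 + 6262/((-18*(-207))))) + 19683 = ((14266 - 12436) + (-11965 + 6262/3726)) + 19683 = (1830 + (-11965 + 6262*(1/3726))) + 19683 = (1830 + (-11965 + 3131/1863)) + 19683 = (1830 - 22287664/1863) + 19683 = -18878374/1863 + 19683 = 17791055/1863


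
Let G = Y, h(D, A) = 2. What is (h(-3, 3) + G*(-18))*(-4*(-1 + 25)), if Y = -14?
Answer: -24384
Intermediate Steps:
G = -14
(h(-3, 3) + G*(-18))*(-4*(-1 + 25)) = (2 - 14*(-18))*(-4*(-1 + 25)) = (2 + 252)*(-4*24) = 254*(-96) = -24384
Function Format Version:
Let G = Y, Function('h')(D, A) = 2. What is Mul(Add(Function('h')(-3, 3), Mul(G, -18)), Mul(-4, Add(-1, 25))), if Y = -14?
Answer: -24384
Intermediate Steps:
G = -14
Mul(Add(Function('h')(-3, 3), Mul(G, -18)), Mul(-4, Add(-1, 25))) = Mul(Add(2, Mul(-14, -18)), Mul(-4, Add(-1, 25))) = Mul(Add(2, 252), Mul(-4, 24)) = Mul(254, -96) = -24384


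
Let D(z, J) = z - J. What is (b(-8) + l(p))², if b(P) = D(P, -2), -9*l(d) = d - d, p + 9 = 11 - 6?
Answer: 36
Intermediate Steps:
p = -4 (p = -9 + (11 - 6) = -9 + 5 = -4)
l(d) = 0 (l(d) = -(d - d)/9 = -⅑*0 = 0)
b(P) = 2 + P (b(P) = P - 1*(-2) = P + 2 = 2 + P)
(b(-8) + l(p))² = ((2 - 8) + 0)² = (-6 + 0)² = (-6)² = 36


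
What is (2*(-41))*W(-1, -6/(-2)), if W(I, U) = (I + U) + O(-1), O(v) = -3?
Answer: 82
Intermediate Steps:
W(I, U) = -3 + I + U (W(I, U) = (I + U) - 3 = -3 + I + U)
(2*(-41))*W(-1, -6/(-2)) = (2*(-41))*(-3 - 1 - 6/(-2)) = -82*(-3 - 1 - 6*(-½)) = -82*(-3 - 1 + 3) = -82*(-1) = 82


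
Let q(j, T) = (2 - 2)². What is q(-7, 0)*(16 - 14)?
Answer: 0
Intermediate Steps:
q(j, T) = 0 (q(j, T) = 0² = 0)
q(-7, 0)*(16 - 14) = 0*(16 - 14) = 0*2 = 0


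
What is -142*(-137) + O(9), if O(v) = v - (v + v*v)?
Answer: 19373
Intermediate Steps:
O(v) = -v² (O(v) = v - (v + v²) = v + (-v - v²) = -v²)
-142*(-137) + O(9) = -142*(-137) - 1*9² = 19454 - 1*81 = 19454 - 81 = 19373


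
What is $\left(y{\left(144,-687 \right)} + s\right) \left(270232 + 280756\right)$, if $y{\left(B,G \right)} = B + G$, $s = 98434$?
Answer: $53936766308$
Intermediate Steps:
$\left(y{\left(144,-687 \right)} + s\right) \left(270232 + 280756\right) = \left(\left(144 - 687\right) + 98434\right) \left(270232 + 280756\right) = \left(-543 + 98434\right) 550988 = 97891 \cdot 550988 = 53936766308$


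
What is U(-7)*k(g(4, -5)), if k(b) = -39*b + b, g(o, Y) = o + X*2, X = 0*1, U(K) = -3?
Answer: 456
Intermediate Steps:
X = 0
g(o, Y) = o (g(o, Y) = o + 0*2 = o + 0 = o)
k(b) = -38*b
U(-7)*k(g(4, -5)) = -(-114)*4 = -3*(-152) = 456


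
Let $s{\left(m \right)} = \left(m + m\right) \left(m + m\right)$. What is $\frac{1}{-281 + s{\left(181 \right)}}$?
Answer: $\frac{1}{130763} \approx 7.6474 \cdot 10^{-6}$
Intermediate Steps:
$s{\left(m \right)} = 4 m^{2}$ ($s{\left(m \right)} = 2 m 2 m = 4 m^{2}$)
$\frac{1}{-281 + s{\left(181 \right)}} = \frac{1}{-281 + 4 \cdot 181^{2}} = \frac{1}{-281 + 4 \cdot 32761} = \frac{1}{-281 + 131044} = \frac{1}{130763}$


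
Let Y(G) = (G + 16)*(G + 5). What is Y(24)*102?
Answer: 118320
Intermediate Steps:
Y(G) = (5 + G)*(16 + G) (Y(G) = (16 + G)*(5 + G) = (5 + G)*(16 + G))
Y(24)*102 = (80 + 24² + 21*24)*102 = (80 + 576 + 504)*102 = 1160*102 = 118320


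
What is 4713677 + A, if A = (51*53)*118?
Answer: 5032631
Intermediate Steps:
A = 318954 (A = 2703*118 = 318954)
4713677 + A = 4713677 + 318954 = 5032631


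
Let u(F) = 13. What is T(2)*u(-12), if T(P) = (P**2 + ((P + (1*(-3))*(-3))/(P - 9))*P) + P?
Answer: 260/7 ≈ 37.143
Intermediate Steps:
T(P) = P + P**2 + P*(9 + P)/(-9 + P) (T(P) = (P**2 + ((P - 3*(-3))/(-9 + P))*P) + P = (P**2 + ((P + 9)/(-9 + P))*P) + P = (P**2 + ((9 + P)/(-9 + P))*P) + P = (P**2 + P*(9 + P)/(-9 + P)) + P = P + P**2 + P*(9 + P)/(-9 + P))
T(2)*u(-12) = (2**2*(-7 + 2)/(-9 + 2))*13 = (4*(-5)/(-7))*13 = (4*(-1/7)*(-5))*13 = (20/7)*13 = 260/7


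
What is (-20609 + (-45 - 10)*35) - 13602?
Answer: -36136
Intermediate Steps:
(-20609 + (-45 - 10)*35) - 13602 = (-20609 - 55*35) - 13602 = (-20609 - 1925) - 13602 = -22534 - 13602 = -36136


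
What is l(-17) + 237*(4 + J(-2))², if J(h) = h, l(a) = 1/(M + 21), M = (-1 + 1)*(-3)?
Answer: 19909/21 ≈ 948.05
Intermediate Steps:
M = 0 (M = 0*(-3) = 0)
l(a) = 1/21 (l(a) = 1/(0 + 21) = 1/21)
l(-17) + 237*(4 + J(-2))² = 1/21 + 237*(4 - 2)² = 1/21 + 237*2² = 1/21 + 237*4 = 1/21 + 948 = 19909/21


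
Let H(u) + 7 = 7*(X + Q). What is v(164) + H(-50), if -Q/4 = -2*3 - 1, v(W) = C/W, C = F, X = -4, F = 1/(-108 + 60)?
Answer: 1267391/7872 ≈ 161.00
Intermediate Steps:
F = -1/48 (F = 1/(-48) = -1/48 ≈ -0.020833)
C = -1/48 ≈ -0.020833
v(W) = -1/(48*W)
Q = 28 (Q = -4*(-2*3 - 1) = -4*(-6 - 1) = -4*(-7) = 28)
H(u) = 161 (H(u) = -7 + 7*(-4 + 28) = -7 + 7*24 = -7 + 168 = 161)
v(164) + H(-50) = -1/48/164 + 161 = -1/48*1/164 + 161 = -1/7872 + 161 = 1267391/7872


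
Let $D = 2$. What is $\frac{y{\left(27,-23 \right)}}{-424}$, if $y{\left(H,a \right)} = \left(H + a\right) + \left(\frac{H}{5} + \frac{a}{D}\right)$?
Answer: $\frac{21}{4240} \approx 0.0049528$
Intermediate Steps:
$y{\left(H,a \right)} = \frac{3 a}{2} + \frac{6 H}{5}$ ($y{\left(H,a \right)} = \left(H + a\right) + \left(\frac{H}{5} + \frac{a}{2}\right) = \left(H + a\right) + \left(\frac{a}{2} + \frac{H}{5}\right) = \frac{3 a}{2} + \frac{6 H}{5}$)
$\frac{y{\left(27,-23 \right)}}{-424} = \frac{\frac{3}{2} \left(-23\right) + \frac{6}{5} \cdot 27}{-424} = \left(- \frac{69}{2} + \frac{162}{5}\right) \left(- \frac{1}{424}\right) = \left(- \frac{21}{10}\right) \left(- \frac{1}{424}\right) = \frac{21}{4240}$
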